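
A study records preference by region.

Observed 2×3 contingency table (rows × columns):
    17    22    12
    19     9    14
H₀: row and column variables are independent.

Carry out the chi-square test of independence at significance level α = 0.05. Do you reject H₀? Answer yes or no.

reject H₀: no

Row totals [51, 42], col totals [36, 31, 26], n=93
χ² = (17−19.74)²/19.74 + (22−17.00)²/17.00 + (12−14.26)²/14.26 + (19−16.26)²/16.26 + (9−14.00)²/14.00 + (14−11.74)²/11.74 = 4.8914
df = 2
p-value (upper-tail) = 0.08666
At α=0.05: p ≥ α → fail to reject H₀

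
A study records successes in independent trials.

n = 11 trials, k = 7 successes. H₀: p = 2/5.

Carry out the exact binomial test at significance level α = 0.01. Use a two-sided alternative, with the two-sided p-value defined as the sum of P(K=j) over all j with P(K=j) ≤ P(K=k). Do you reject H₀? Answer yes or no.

reject H₀: no

Exact binomial: n=11, k=7, p₀=2/5=0.4000
P(X=j) = C(n,j)·p₀^j·(1−p₀)^(n−j); p = Σ P(X=j) over j with P(X=j) ≤ P(X=7)
p-value (two-sided) = 0.12959
At α=0.01: p ≥ α → fail to reject H₀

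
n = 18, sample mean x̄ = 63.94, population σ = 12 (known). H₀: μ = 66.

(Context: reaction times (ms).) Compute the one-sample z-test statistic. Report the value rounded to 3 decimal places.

test statistic = -0.728

SE = σ/√n = 12/√18 = 2.8284
z = (x̄−μ₀)/SE = (63.94−66)/2.8284 = -0.7283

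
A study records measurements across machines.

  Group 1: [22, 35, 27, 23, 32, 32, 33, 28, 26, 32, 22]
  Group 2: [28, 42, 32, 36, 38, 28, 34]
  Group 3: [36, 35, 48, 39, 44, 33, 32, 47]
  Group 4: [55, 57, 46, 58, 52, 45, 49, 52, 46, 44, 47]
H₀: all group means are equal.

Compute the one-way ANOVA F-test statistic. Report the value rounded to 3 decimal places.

test statistic = 33.229

Group means [28.36, 34.00, 39.25, 50.09], grand mean 38.243
SSB = Σnᵢ(x̄ᵢ−x̄)² = 2751.856; SSW = ΣΣ(x−x̄ᵢ)² = 910.955
MSB = 2751.856/3 = 917.2854; MSW = 910.955/33 = 27.6047
F = MSB/MSW = 33.2293
df = (3, 33)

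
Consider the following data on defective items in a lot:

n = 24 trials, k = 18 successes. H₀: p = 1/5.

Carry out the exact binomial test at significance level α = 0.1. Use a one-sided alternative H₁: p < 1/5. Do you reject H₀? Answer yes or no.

Exact binomial: n=24, k=18, p₀=1/5=0.2000
P(X≤18) from Σ C(n,i)·p₀^i·(1−p₀)^(n−i)
p-value (one-sided, H₁ less) = 1.00000
At α=0.1: p ≥ α → fail to reject H₀

reject H₀: no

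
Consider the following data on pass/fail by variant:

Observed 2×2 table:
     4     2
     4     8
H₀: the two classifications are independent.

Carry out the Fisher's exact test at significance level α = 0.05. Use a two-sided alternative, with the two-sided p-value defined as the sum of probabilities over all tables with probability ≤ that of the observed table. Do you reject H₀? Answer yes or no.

Margins: r₁=6, r₂=12, c₁=8, c₂=10, n=18
p_obs = C(6,4)·C(12,4)/C(18,8); sum pmf over tables with pmf ≤ p_obs
p-value (two-sided) = 0.32127
At α=0.05: p ≥ α → fail to reject H₀

reject H₀: no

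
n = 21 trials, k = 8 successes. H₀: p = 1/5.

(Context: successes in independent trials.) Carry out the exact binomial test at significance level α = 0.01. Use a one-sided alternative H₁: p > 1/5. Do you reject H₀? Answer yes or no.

reject H₀: no

Exact binomial: n=21, k=8, p₀=1/5=0.2000
P(X≥8) from Σ C(n,i)·p₀^i·(1−p₀)^(n−i)
p-value (one-sided, H₁ greater) = 0.04305
At α=0.01: p ≥ α → fail to reject H₀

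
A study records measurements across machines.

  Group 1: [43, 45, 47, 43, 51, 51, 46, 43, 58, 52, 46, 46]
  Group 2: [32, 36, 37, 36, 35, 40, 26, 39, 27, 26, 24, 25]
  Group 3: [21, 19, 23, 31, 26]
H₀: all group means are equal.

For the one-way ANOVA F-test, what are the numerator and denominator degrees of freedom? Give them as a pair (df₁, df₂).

degrees of freedom = [2, 26]

k = 3 groups, N = 29 total
df = (k−1, N−k) = (3−1, 29−3) = (2, 26)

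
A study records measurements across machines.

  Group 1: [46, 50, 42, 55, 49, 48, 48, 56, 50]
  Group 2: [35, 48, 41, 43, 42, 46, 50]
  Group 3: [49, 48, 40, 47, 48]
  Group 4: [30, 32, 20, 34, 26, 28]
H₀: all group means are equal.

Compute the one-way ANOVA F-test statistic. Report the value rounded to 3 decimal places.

Group means [49.33, 43.57, 46.40, 28.33], grand mean 42.630
SSB = Σnᵢ(x̄ᵢ−x̄)² = 1708.049; SSW = ΣΣ(x−x̄ᵢ)² = 472.248
MSB = 1708.049/3 = 569.3496; MSW = 472.248/23 = 20.5325
F = MSB/MSW = 27.7292
df = (3, 23)

test statistic = 27.729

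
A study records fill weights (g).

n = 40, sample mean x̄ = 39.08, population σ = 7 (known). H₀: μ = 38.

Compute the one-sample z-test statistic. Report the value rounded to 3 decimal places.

SE = σ/√n = 7/√40 = 1.1068
z = (x̄−μ₀)/SE = (39.08−38)/1.1068 = 0.9758

test statistic = 0.976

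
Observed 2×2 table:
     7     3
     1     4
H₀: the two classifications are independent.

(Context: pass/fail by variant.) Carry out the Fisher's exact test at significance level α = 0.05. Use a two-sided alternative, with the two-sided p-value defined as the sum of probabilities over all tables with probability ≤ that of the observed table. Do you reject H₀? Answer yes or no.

Margins: r₁=10, r₂=5, c₁=8, c₂=7, n=15
p_obs = C(10,7)·C(5,1)/C(15,8); sum pmf over tables with pmf ≤ p_obs
p-value (two-sided) = 0.11888
At α=0.05: p ≥ α → fail to reject H₀

reject H₀: no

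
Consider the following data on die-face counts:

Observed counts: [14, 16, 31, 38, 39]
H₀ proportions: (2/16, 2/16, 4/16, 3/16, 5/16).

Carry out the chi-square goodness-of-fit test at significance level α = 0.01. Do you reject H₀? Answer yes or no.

reject H₀: no

n = 138; E_i = n·p_i = [17.25, 17.25, 34.50, 25.88, 43.12]
χ² = (14−17.25)²/17.25 + (16−17.25)²/17.25 + (31−34.50)²/34.50 + (38−25.88)²/25.88 + (39−43.12)²/43.12 = 7.1343
df = 4
p-value (upper-tail) = 0.12896
At α=0.01: p ≥ α → fail to reject H₀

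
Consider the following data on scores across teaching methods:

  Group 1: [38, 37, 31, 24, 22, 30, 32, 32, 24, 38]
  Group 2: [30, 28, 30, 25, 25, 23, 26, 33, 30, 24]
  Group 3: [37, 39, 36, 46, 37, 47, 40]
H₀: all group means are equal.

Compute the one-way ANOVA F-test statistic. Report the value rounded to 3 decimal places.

Group means [30.80, 27.40, 40.29], grand mean 32.000
SSB = Σnᵢ(x̄ᵢ−x̄)² = 706.571; SSW = ΣΣ(x−x̄ᵢ)² = 531.429
MSB = 706.571/2 = 353.2857; MSW = 531.429/24 = 22.1429
F = MSB/MSW = 15.9548
df = (2, 24)

test statistic = 15.955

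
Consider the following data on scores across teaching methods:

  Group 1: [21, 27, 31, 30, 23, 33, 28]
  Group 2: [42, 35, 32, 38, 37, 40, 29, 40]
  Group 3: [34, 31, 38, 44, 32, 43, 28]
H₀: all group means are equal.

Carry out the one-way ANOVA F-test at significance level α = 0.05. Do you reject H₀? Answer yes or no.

reject H₀: yes

Group means [27.57, 36.62, 35.71], grand mean 33.455
SSB = Σnᵢ(x̄ᵢ−x̄)² = 358.437; SSW = ΣΣ(x−x̄ᵢ)² = 473.018
MSB = 358.437/2 = 179.2183; MSW = 473.018/19 = 24.8957
F = MSB/MSW = 7.1988
df = (2, 19)
p-value (upper-tail) = 0.00471
At α=0.05: p < α → reject H₀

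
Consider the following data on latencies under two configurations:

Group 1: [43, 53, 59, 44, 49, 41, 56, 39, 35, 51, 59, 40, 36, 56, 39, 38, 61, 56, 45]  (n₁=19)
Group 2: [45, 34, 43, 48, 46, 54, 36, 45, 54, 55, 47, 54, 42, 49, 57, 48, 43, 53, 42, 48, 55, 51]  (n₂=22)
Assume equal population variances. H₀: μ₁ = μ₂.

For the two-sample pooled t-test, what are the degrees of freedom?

df = n₁ + n₂ − 2 = 19 + 22 − 2 = 39

degrees of freedom = 39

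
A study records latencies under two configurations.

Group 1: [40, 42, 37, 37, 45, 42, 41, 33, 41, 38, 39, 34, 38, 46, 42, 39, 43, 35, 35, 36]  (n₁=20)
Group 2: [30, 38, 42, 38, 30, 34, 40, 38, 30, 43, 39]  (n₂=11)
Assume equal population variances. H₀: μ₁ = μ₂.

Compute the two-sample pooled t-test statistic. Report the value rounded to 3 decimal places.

test statistic = 1.707

x̄₁=39.150, s₁=3.617, n₁=20
x̄₂=36.545, s₂=4.803, n₂=11
s_p² = [19·3.617² + 10·4.803²]/29 = 16.5268
SE = √(s_p²·(1/20+1/11)) = 1.5260
t = (39.150−36.545)/1.5260 = 1.7067
df = 29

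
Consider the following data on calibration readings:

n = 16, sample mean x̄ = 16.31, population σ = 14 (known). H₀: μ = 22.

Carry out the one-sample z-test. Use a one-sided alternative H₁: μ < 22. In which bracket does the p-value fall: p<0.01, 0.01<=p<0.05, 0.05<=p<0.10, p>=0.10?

p-value bracket: 0.05<=p<0.10

SE = σ/√n = 14/√16 = 3.5000
z = (x̄−μ₀)/SE = (16.31−22)/3.5000 = -1.6257
p-value (one-sided, H₁ less) = 0.05201
→ bracket: 0.05<=p<0.10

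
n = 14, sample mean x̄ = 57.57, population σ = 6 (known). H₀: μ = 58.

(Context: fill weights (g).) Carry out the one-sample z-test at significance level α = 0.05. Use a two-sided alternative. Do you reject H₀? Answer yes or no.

reject H₀: no

SE = σ/√n = 6/√14 = 1.6036
z = (x̄−μ₀)/SE = (57.57−58)/1.6036 = -0.2682
p-value (two-sided) = 0.78858
At α=0.05: p ≥ α → fail to reject H₀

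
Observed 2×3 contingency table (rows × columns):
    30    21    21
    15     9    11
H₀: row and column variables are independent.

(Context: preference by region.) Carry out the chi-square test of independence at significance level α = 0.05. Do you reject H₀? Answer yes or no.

Row totals [72, 35], col totals [45, 30, 32], n=107
χ² = (30−30.28)²/30.28 + (21−20.19)²/20.19 + (21−21.53)²/21.53 + (15−14.72)²/14.72 + (9−9.81)²/9.81 + (11−10.47)²/10.47 = 0.1483
df = 2
p-value (upper-tail) = 0.92851
At α=0.05: p ≥ α → fail to reject H₀

reject H₀: no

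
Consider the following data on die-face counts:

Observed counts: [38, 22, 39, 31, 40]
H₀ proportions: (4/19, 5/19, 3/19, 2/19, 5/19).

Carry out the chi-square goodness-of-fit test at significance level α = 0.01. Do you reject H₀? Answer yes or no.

reject H₀: yes

n = 170; E_i = n·p_i = [35.79, 44.74, 26.84, 17.89, 44.74]
χ² = (38−35.79)²/35.79 + (22−44.74)²/44.74 + (39−26.84)²/26.84 + (31−17.89)²/17.89 + (40−44.74)²/44.74 = 27.2982
df = 4
p-value (upper-tail) = 0.00002
At α=0.01: p < α → reject H₀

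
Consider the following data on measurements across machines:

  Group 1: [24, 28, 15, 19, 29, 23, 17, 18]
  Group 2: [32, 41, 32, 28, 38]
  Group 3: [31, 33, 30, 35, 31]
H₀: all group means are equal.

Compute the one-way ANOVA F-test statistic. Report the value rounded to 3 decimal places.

Group means [21.62, 34.20, 32.00], grand mean 28.000
SSB = Σnᵢ(x̄ᵢ−x̄)² = 597.325; SSW = ΣΣ(x−x̄ᵢ)² = 312.675
MSB = 597.325/2 = 298.6625; MSW = 312.675/15 = 20.8450
F = MSB/MSW = 14.3278
df = (2, 15)

test statistic = 14.328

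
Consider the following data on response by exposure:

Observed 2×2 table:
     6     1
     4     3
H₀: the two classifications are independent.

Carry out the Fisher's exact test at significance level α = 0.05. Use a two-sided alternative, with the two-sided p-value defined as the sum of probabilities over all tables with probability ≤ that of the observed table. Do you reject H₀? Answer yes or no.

Margins: r₁=7, r₂=7, c₁=10, c₂=4, n=14
p_obs = C(7,6)·C(7,4)/C(14,10); sum pmf over tables with pmf ≤ p_obs
p-value (two-sided) = 0.55944
At α=0.05: p ≥ α → fail to reject H₀

reject H₀: no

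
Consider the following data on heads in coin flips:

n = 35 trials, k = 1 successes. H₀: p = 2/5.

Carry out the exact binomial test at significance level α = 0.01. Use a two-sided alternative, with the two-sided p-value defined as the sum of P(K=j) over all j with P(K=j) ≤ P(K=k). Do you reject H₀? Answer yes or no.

reject H₀: yes

Exact binomial: n=35, k=1, p₀=2/5=0.4000
P(X=j) = C(n,j)·p₀^j·(1−p₀)^(n−j); p = Σ P(X=j) over j with P(X=j) ≤ P(X=1)
p-value (two-sided) = 0.00000
At α=0.01: p < α → reject H₀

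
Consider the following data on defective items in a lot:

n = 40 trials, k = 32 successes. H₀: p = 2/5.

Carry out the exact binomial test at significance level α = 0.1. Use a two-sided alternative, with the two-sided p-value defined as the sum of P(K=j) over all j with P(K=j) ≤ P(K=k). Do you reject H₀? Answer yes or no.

reject H₀: yes

Exact binomial: n=40, k=32, p₀=2/5=0.4000
P(X=j) = C(n,j)·p₀^j·(1−p₀)^(n−j); p = Σ P(X=j) over j with P(X=j) ≤ P(X=32)
p-value (two-sided) = 0.00000
At α=0.1: p < α → reject H₀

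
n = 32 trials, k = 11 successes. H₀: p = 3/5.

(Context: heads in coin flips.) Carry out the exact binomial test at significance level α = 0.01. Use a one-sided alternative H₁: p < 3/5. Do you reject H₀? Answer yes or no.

reject H₀: yes

Exact binomial: n=32, k=11, p₀=3/5=0.6000
P(X≤11) from Σ C(n,i)·p₀^i·(1−p₀)^(n−i)
p-value (one-sided, H₁ less) = 0.00301
At α=0.01: p < α → reject H₀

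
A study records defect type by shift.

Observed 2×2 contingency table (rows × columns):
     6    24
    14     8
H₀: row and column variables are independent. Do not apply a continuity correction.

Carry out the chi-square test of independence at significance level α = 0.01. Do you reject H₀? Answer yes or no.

reject H₀: yes

Row totals [30, 22], col totals [20, 32], n=52
χ² = (6−11.54)²/11.54 + (24−18.46)²/18.46 + (14−8.46)²/8.46 + (8−13.54)²/13.54 = 10.2109
df = 1
p-value (upper-tail) = 0.00140
At α=0.01: p < α → reject H₀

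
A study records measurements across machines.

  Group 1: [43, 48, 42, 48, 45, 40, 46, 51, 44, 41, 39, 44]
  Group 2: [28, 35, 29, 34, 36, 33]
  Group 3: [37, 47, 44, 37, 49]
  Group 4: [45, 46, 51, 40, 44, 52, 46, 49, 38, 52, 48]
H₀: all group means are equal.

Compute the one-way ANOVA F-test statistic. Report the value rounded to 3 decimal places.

Group means [44.25, 32.50, 42.80, 46.45], grand mean 42.676
SSB = Σnᵢ(x̄ᵢ−x̄)² = 808.164; SSW = ΣΣ(x−x̄ᵢ)² = 531.277
MSB = 808.164/3 = 269.3880; MSW = 531.277/30 = 17.7092
F = MSB/MSW = 15.2117
df = (3, 30)

test statistic = 15.212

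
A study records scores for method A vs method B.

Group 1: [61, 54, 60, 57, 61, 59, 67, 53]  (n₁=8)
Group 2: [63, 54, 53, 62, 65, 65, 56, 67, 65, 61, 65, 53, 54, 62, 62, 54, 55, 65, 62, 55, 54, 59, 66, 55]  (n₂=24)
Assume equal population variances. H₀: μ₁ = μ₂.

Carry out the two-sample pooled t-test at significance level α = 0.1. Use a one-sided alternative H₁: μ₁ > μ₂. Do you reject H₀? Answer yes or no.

reject H₀: no

x̄₁=59.000, s₁=4.440, n₁=8
x̄₂=59.667, s₂=4.967, n₂=24
s_p² = [7·4.440² + 23·4.967²]/30 = 23.5111
SE = √(s_p²·(1/8+1/24)) = 1.9795
t = (59.000−59.667)/1.9795 = -0.3368
df = 30
p-value (one-sided, H₁ greater) = 0.63069
At α=0.1: p ≥ α → fail to reject H₀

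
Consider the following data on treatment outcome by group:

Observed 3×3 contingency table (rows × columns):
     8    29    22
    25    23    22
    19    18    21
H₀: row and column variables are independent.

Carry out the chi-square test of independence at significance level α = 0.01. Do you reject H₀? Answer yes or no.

Row totals [59, 70, 58], col totals [52, 70, 65], n=187
χ² = (8−16.41)²/16.41 + (29−22.09)²/22.09 + (22−20.51)²/20.51 + (25−19.47)²/19.47 + (23−26.20)²/26.20 + (22−24.33)²/24.33 + (19−16.13)²/16.13 + (18−21.71)²/21.71 + (21−20.16)²/20.16 = 9.9500
df = 4
p-value (upper-tail) = 0.04128
At α=0.01: p ≥ α → fail to reject H₀

reject H₀: no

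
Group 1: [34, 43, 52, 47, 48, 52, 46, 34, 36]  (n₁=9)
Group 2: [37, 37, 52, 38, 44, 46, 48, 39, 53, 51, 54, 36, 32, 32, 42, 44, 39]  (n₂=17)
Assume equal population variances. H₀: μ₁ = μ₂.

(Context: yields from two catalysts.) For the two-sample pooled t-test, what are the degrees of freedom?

degrees of freedom = 24

df = n₁ + n₂ − 2 = 9 + 17 − 2 = 24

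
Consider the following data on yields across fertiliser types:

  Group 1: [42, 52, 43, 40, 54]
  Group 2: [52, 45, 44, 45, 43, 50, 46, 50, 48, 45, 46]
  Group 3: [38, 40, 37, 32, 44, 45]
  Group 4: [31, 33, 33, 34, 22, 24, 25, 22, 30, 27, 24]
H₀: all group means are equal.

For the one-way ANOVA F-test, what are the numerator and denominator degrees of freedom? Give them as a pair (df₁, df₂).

k = 4 groups, N = 33 total
df = (k−1, N−k) = (4−1, 33−4) = (3, 29)

degrees of freedom = [3, 29]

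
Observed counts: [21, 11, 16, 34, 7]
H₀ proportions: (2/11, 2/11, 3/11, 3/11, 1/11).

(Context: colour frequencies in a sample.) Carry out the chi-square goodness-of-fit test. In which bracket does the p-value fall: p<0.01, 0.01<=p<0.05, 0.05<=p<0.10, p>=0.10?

n = 89; E_i = n·p_i = [16.18, 16.18, 24.27, 24.27, 8.09]
χ² = (21−16.18)²/16.18 + (11−16.18)²/16.18 + (16−24.27)²/24.27 + (34−24.27)²/24.27 + (7−8.09)²/8.09 = 9.9588
df = 4
p-value (upper-tail) = 0.04113
→ bracket: 0.01<=p<0.05

p-value bracket: 0.01<=p<0.05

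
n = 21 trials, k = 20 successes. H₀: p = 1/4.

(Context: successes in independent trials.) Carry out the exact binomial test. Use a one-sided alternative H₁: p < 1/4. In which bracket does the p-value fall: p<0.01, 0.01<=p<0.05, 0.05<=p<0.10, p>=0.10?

p-value bracket: p>=0.10

Exact binomial: n=21, k=20, p₀=1/4=0.2500
P(X≤20) from Σ C(n,i)·p₀^i·(1−p₀)^(n−i)
p-value (one-sided, H₁ less) = 1.00000
→ bracket: p>=0.10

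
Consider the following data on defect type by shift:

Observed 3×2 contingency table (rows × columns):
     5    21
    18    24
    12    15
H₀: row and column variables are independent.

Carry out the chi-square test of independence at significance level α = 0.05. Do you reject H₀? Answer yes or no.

Row totals [26, 42, 27], col totals [35, 60], n=95
χ² = (5−9.58)²/9.58 + (21−16.42)²/16.42 + (18−15.47)²/15.47 + (24−26.53)²/26.53 + (12−9.95)²/9.95 + (15−17.05)²/17.05 = 4.7894
df = 2
p-value (upper-tail) = 0.09120
At α=0.05: p ≥ α → fail to reject H₀

reject H₀: no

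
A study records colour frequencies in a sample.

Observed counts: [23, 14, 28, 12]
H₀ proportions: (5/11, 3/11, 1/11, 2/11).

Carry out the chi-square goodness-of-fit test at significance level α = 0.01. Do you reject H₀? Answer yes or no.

n = 77; E_i = n·p_i = [35.00, 21.00, 7.00, 14.00]
χ² = (23−35.00)²/35.00 + (14−21.00)²/21.00 + (28−7.00)²/7.00 + (12−14.00)²/14.00 = 69.7333
df = 3
p-value (upper-tail) = 0.00000
At α=0.01: p < α → reject H₀

reject H₀: yes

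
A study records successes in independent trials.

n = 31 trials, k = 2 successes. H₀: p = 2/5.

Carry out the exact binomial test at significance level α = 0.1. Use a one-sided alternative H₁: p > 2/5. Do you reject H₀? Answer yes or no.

Exact binomial: n=31, k=2, p₀=2/5=0.4000
P(X≥2) from Σ C(n,i)·p₀^i·(1−p₀)^(n−i)
p-value (one-sided, H₁ greater) = 1.00000
At α=0.1: p ≥ α → fail to reject H₀

reject H₀: no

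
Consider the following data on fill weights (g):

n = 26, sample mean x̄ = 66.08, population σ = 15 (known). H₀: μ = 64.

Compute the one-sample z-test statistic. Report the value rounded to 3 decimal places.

SE = σ/√n = 15/√26 = 2.9417
z = (x̄−μ₀)/SE = (66.08−64)/2.9417 = 0.7071

test statistic = 0.707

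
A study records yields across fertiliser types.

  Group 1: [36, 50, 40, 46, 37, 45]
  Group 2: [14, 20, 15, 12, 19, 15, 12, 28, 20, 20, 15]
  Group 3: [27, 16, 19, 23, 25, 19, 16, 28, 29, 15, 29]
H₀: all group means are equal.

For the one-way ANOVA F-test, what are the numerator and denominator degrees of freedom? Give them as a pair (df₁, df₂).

k = 3 groups, N = 28 total
df = (k−1, N−k) = (3−1, 28−3) = (2, 25)

degrees of freedom = [2, 25]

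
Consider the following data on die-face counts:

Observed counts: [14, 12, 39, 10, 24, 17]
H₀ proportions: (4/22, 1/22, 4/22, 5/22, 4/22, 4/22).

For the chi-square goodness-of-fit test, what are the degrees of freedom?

degrees of freedom = 5

df = k − 1 = 6 − 1 = 5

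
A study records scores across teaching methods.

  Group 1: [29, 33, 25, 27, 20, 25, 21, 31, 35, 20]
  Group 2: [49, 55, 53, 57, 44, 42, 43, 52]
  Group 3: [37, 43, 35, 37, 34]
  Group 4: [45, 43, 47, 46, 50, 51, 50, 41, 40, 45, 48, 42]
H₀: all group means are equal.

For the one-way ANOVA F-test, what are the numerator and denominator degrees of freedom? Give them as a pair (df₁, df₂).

degrees of freedom = [3, 31]

k = 4 groups, N = 35 total
df = (k−1, N−k) = (4−1, 35−4) = (3, 31)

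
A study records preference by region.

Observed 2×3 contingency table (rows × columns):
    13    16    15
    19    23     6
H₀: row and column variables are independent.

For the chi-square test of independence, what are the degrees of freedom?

degrees of freedom = 2

df = (r−1)(c−1) = (2−1)·(3−1) = 2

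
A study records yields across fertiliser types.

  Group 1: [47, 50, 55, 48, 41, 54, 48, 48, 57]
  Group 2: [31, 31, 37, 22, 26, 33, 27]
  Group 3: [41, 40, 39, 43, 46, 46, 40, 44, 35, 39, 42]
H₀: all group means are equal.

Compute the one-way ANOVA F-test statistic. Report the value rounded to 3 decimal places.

Group means [49.78, 29.57, 41.36], grand mean 41.111
SSB = Σnᵢ(x̄ᵢ−x̄)² = 1608.851; SSW = ΣΣ(x−x̄ᵢ)² = 447.815
MSB = 1608.851/2 = 804.4257; MSW = 447.815/24 = 18.6590
F = MSB/MSW = 43.1120
df = (2, 24)

test statistic = 43.112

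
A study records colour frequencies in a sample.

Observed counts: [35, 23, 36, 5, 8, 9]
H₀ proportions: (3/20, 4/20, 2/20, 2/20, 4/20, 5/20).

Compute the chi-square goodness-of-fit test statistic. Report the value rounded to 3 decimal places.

test statistic = 96.635

n = 116; E_i = n·p_i = [17.40, 23.20, 11.60, 11.60, 23.20, 29.00]
χ² = (35−17.40)²/17.40 + (23−23.20)²/23.20 + (36−11.60)²/11.60 + (5−11.60)²/11.60 + (8−23.20)²/23.20 + (9−29.00)²/29.00 = 96.6351
df = 5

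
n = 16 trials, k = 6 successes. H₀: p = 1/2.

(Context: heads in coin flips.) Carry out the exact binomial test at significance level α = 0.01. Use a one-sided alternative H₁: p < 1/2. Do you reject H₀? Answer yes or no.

reject H₀: no

Exact binomial: n=16, k=6, p₀=1/2=0.5000
P(X≤6) from Σ C(n,i)·p₀^i·(1−p₀)^(n−i)
p-value (one-sided, H₁ less) = 0.22725
At α=0.01: p ≥ α → fail to reject H₀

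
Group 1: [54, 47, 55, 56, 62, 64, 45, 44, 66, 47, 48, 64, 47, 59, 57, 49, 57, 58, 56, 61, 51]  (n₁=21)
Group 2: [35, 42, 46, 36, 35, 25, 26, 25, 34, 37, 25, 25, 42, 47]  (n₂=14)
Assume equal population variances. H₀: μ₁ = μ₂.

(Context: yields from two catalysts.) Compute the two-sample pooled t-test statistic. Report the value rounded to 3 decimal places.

test statistic = 8.075

x̄₁=54.619, s₁=6.764, n₁=21
x̄₂=34.286, s₂=8.052, n₂=14
s_p² = [20·6.764² + 13·8.052²]/33 = 53.2670
SE = √(s_p²·(1/21+1/14)) = 2.5182
t = (54.619−34.286)/2.5182 = 8.0746
df = 33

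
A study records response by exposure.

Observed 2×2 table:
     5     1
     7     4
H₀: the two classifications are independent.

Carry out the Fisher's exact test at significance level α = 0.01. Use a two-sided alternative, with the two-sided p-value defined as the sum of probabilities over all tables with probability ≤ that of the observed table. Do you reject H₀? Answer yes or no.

Margins: r₁=6, r₂=11, c₁=12, c₂=5, n=17
p_obs = C(6,5)·C(11,7)/C(17,12); sum pmf over tables with pmf ≤ p_obs
p-value (two-sided) = 0.60003
At α=0.01: p ≥ α → fail to reject H₀

reject H₀: no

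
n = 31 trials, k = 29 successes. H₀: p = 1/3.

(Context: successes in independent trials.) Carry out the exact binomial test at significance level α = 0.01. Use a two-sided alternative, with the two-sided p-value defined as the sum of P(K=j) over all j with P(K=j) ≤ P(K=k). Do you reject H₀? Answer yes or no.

Exact binomial: n=31, k=29, p₀=1/3=0.3333
P(X=j) = C(n,j)·p₀^j·(1−p₀)^(n−j); p = Σ P(X=j) over j with P(X=j) ≤ P(X=29)
p-value (two-sided) = 0.00000
At α=0.01: p < α → reject H₀

reject H₀: yes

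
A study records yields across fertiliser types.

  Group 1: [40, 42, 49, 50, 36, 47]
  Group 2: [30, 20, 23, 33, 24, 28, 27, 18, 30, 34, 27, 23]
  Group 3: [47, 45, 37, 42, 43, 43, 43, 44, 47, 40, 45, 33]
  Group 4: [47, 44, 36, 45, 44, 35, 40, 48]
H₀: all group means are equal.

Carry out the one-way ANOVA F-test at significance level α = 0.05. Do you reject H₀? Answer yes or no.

reject H₀: yes

Group means [44.00, 26.42, 42.42, 42.38], grand mean 37.605
SSB = Σnᵢ(x̄ᵢ−x̄)² = 2207.371; SSW = ΣΣ(x−x̄ᵢ)² = 773.708
MSB = 2207.371/3 = 735.7902; MSW = 773.708/34 = 22.7561
F = MSB/MSW = 32.3337
df = (3, 34)
p-value (upper-tail) = 0.00000
At α=0.05: p < α → reject H₀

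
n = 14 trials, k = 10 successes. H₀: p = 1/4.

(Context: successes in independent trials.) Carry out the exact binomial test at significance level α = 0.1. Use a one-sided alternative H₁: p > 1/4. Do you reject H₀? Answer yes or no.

Exact binomial: n=14, k=10, p₀=1/4=0.2500
P(X≥10) from Σ C(n,i)·p₀^i·(1−p₀)^(n−i)
p-value (one-sided, H₁ greater) = 0.00034
At α=0.1: p < α → reject H₀

reject H₀: yes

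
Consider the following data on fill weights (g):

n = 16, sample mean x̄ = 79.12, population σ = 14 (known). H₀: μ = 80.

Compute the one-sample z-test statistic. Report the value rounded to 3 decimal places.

test statistic = -0.251

SE = σ/√n = 14/√16 = 3.5000
z = (x̄−μ₀)/SE = (79.12−80)/3.5000 = -0.2514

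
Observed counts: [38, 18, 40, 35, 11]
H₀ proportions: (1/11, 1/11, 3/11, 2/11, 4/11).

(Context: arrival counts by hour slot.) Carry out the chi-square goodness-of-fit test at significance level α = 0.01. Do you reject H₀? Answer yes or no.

reject H₀: yes

n = 142; E_i = n·p_i = [12.91, 12.91, 38.73, 25.82, 51.64]
χ² = (38−12.91)²/12.91 + (18−12.91)²/12.91 + (40−38.73)²/38.73 + (35−25.82)²/25.82 + (11−51.64)²/51.64 = 86.0628
df = 4
p-value (upper-tail) = 0.00000
At α=0.01: p < α → reject H₀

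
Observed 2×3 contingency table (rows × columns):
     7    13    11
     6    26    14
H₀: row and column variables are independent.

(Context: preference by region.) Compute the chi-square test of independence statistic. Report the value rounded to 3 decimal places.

Row totals [31, 46], col totals [13, 39, 25], n=77
χ² = (7−5.23)²/5.23 + (13−15.70)²/15.70 + (11−10.06)²/10.06 + (6−7.77)²/7.77 + (26−23.30)²/23.30 + (14−14.94)²/14.94 = 1.9211
df = 2

test statistic = 1.921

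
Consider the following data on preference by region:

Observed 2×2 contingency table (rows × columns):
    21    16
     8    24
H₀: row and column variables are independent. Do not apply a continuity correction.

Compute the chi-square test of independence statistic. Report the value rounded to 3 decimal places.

test statistic = 7.103

Row totals [37, 32], col totals [29, 40], n=69
χ² = (21−15.55)²/15.55 + (16−21.45)²/21.45 + (8−13.45)²/13.45 + (24−18.55)²/18.55 = 7.1026
df = 1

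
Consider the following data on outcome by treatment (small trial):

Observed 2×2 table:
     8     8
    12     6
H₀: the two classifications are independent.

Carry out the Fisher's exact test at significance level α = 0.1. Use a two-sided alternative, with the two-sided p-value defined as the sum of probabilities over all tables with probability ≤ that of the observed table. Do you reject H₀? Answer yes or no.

reject H₀: no

Margins: r₁=16, r₂=18, c₁=20, c₂=14, n=34
p_obs = C(16,8)·C(18,12)/C(34,20); sum pmf over tables with pmf ≤ p_obs
p-value (two-sided) = 0.48671
At α=0.1: p ≥ α → fail to reject H₀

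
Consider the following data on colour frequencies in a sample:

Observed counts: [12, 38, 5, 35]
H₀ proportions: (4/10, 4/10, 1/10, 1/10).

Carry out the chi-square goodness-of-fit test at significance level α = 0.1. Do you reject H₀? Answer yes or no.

n = 90; E_i = n·p_i = [36.00, 36.00, 9.00, 9.00]
χ² = (12−36.00)²/36.00 + (38−36.00)²/36.00 + (5−9.00)²/9.00 + (35−9.00)²/9.00 = 93.0000
df = 3
p-value (upper-tail) = 0.00000
At α=0.1: p < α → reject H₀

reject H₀: yes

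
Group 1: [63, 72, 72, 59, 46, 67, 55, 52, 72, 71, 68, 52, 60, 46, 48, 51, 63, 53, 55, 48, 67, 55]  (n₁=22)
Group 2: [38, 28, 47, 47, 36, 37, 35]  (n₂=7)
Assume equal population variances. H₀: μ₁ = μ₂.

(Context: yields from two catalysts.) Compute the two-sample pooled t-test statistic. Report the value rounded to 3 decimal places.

test statistic = 5.518

x̄₁=58.864, s₁=9.046, n₁=22
x̄₂=38.286, s₂=6.775, n₂=7
s_p² = [21·9.046² + 6·6.775²]/27 = 73.8526
SE = √(s_p²·(1/22+1/7)) = 3.7292
t = (58.864−38.286)/3.7292 = 5.5180
df = 27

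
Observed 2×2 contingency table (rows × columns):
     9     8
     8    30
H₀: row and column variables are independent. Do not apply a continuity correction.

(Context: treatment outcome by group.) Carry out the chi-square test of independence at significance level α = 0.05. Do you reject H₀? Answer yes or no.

reject H₀: yes

Row totals [17, 38], col totals [17, 38], n=55
χ² = (9−5.25)²/5.25 + (8−11.75)²/11.75 + (8−11.75)²/11.75 + (30−26.25)²/26.25 = 5.5928
df = 1
p-value (upper-tail) = 0.01803
At α=0.05: p < α → reject H₀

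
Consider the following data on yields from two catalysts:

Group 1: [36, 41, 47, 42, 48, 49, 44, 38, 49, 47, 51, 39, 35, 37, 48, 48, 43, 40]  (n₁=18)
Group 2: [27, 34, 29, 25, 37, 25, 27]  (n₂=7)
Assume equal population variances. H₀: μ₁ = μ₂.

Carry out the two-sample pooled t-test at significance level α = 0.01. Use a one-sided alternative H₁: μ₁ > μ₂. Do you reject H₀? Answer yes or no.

reject H₀: yes

x̄₁=43.444, s₁=5.113, n₁=18
x̄₂=29.143, s₂=4.634, n₂=7
s_p² = [17·5.113² + 6·4.634²]/23 = 24.9262
SE = √(s_p²·(1/18+1/7)) = 2.2239
t = (43.444−29.143)/2.2239 = 6.4309
df = 23
p-value (one-sided, H₁ greater) = 0.00000
At α=0.01: p < α → reject H₀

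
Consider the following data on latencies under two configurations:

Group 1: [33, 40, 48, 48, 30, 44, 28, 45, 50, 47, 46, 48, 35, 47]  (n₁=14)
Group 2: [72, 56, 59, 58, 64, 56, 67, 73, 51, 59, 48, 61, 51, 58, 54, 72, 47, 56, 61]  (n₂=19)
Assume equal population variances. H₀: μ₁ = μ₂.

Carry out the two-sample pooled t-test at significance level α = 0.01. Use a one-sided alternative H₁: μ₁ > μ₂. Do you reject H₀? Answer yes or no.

x̄₁=42.071, s₁=7.468, n₁=14
x̄₂=59.105, s₂=7.738, n₂=19
s_p² = [13·7.468² + 18·7.738²]/31 = 58.1522
SE = √(s_p²·(1/14+1/19)) = 2.6860
t = (42.071−59.105)/2.6860 = -6.3418
df = 31
p-value (one-sided, H₁ greater) = 1.00000
At α=0.01: p ≥ α → fail to reject H₀

reject H₀: no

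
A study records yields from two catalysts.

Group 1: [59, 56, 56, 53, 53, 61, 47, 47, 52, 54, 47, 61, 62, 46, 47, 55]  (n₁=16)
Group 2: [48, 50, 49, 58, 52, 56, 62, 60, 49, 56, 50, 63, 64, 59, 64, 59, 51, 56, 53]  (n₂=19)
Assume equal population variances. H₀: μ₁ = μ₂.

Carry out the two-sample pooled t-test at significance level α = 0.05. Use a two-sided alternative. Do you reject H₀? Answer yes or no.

x̄₁=53.500, s₁=5.526, n₁=16
x̄₂=55.737, s₂=5.445, n₂=19
s_p² = [15·5.526² + 18·5.445²]/33 = 30.0510
SE = √(s_p²·(1/16+1/19)) = 1.8601
t = (53.500−55.737)/1.8601 = -1.2026
df = 33
p-value (two-sided) = 0.23770
At α=0.05: p ≥ α → fail to reject H₀

reject H₀: no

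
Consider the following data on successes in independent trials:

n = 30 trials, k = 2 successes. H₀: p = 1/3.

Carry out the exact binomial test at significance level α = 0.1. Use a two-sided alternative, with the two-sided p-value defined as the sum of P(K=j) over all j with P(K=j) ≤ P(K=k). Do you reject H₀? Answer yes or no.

reject H₀: yes

Exact binomial: n=30, k=2, p₀=1/3=0.3333
P(X=j) = C(n,j)·p₀^j·(1−p₀)^(n−j); p = Σ P(X=j) over j with P(X=j) ≤ P(X=2)
p-value (two-sided) = 0.00139
At α=0.1: p < α → reject H₀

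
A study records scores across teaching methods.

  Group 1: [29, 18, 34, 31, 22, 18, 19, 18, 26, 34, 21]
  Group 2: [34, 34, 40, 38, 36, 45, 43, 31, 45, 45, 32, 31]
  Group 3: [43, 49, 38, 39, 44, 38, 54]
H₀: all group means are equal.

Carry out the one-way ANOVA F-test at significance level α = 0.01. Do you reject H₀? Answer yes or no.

Group means [24.55, 37.83, 43.57], grand mean 34.300
SSB = Σnᵢ(x̄ᵢ−x̄)² = 1798.192; SSW = ΣΣ(x−x̄ᵢ)² = 988.108
MSB = 1798.192/2 = 899.0959; MSW = 988.108/27 = 36.5966
F = MSB/MSW = 24.5677
df = (2, 27)
p-value (upper-tail) = 0.00000
At α=0.01: p < α → reject H₀

reject H₀: yes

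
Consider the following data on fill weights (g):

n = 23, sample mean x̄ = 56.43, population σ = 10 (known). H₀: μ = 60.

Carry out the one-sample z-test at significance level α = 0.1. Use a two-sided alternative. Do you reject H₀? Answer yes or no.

SE = σ/√n = 10/√23 = 2.0851
z = (x̄−μ₀)/SE = (56.43−60)/2.0851 = -1.7121
p-value (two-sided) = 0.08688
At α=0.1: p < α → reject H₀

reject H₀: yes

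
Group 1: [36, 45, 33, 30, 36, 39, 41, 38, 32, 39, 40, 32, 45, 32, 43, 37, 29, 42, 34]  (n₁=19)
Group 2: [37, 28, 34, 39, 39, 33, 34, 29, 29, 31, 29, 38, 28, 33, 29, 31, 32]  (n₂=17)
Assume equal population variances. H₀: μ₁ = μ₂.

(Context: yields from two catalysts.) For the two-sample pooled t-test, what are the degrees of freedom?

df = n₁ + n₂ − 2 = 19 + 17 − 2 = 34

degrees of freedom = 34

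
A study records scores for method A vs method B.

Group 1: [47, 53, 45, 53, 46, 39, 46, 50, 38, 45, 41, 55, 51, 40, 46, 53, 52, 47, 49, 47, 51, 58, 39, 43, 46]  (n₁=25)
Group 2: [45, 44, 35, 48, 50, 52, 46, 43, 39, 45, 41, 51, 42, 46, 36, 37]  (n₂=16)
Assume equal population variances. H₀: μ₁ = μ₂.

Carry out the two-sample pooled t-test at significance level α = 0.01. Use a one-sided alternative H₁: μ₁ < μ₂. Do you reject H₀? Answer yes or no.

x̄₁=47.200, s₁=5.339, n₁=25
x̄₂=43.750, s₂=5.209, n₂=16
s_p² = [24·5.339² + 15·5.209²]/39 = 27.9744
SE = √(s_p²·(1/25+1/16)) = 1.6933
t = (47.200−43.750)/1.6933 = 2.0374
df = 39
p-value (one-sided, H₁ less) = 0.97578
At α=0.01: p ≥ α → fail to reject H₀

reject H₀: no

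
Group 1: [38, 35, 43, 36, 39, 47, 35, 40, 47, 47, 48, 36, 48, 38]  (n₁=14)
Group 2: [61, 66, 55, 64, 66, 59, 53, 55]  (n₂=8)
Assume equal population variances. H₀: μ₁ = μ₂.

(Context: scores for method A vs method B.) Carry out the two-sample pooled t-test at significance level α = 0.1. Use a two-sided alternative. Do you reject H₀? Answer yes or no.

x̄₁=41.214, s₁=5.221, n₁=14
x̄₂=59.875, s₂=5.194, n₂=8
s_p² = [13·5.221² + 7·5.194²]/20 = 27.1616
SE = √(s_p²·(1/14+1/8)) = 2.3098
t = (41.214−59.875)/2.3098 = -8.0788
df = 20
p-value (two-sided) = 0.00000
At α=0.1: p < α → reject H₀

reject H₀: yes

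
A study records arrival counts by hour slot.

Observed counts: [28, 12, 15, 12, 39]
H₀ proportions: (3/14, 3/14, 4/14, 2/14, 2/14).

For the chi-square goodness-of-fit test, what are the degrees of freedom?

degrees of freedom = 4

df = k − 1 = 5 − 1 = 4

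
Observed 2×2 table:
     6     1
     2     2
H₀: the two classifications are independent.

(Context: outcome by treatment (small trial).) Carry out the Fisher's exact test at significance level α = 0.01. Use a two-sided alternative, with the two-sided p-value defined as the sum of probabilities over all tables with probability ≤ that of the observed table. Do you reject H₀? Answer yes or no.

reject H₀: no

Margins: r₁=7, r₂=4, c₁=8, c₂=3, n=11
p_obs = C(7,6)·C(4,2)/C(11,8); sum pmf over tables with pmf ≤ p_obs
p-value (two-sided) = 0.49091
At α=0.01: p ≥ α → fail to reject H₀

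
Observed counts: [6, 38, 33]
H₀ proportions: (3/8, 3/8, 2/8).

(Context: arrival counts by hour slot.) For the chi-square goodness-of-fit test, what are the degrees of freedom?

degrees of freedom = 2

df = k − 1 = 3 − 1 = 2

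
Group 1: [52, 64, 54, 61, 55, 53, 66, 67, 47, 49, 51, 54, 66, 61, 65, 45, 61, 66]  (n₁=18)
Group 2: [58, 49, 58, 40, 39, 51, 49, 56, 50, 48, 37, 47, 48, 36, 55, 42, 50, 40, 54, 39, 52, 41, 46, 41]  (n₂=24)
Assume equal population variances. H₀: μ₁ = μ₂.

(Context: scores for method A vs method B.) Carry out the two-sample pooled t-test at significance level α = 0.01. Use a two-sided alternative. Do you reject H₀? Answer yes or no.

reject H₀: yes

x̄₁=57.611, s₁=7.293, n₁=18
x̄₂=46.917, s₂=6.756, n₂=24
s_p² = [17·7.293² + 23·6.756²]/40 = 48.8528
SE = √(s_p²·(1/18+1/24)) = 2.1794
t = (57.611−46.917)/2.1794 = 4.9072
df = 40
p-value (two-sided) = 0.00002
At α=0.01: p < α → reject H₀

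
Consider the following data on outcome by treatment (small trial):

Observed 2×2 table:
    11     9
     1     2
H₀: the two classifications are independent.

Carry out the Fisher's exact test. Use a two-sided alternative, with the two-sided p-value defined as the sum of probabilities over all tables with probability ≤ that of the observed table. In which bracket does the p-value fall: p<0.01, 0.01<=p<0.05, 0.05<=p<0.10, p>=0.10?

Margins: r₁=20, r₂=3, c₁=12, c₂=11, n=23
p_obs = C(20,11)·C(3,1)/C(23,12); sum pmf over tables with pmf ≤ p_obs
p-value (two-sided) = 0.59006
→ bracket: p>=0.10

p-value bracket: p>=0.10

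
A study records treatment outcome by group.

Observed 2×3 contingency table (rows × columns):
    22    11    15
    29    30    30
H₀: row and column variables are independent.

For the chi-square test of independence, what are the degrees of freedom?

df = (r−1)(c−1) = (2−1)·(3−1) = 2

degrees of freedom = 2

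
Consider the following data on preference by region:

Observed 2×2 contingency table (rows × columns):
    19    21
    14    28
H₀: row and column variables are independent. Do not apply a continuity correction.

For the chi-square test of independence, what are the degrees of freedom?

df = (r−1)(c−1) = (2−1)·(2−1) = 1

degrees of freedom = 1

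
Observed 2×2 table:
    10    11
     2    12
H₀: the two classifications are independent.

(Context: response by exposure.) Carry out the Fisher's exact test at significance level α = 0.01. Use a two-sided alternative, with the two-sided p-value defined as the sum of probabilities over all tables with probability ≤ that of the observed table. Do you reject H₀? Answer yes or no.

reject H₀: no

Margins: r₁=21, r₂=14, c₁=12, c₂=23, n=35
p_obs = C(21,10)·C(14,2)/C(35,12); sum pmf over tables with pmf ≤ p_obs
p-value (two-sided) = 0.06973
At α=0.01: p ≥ α → fail to reject H₀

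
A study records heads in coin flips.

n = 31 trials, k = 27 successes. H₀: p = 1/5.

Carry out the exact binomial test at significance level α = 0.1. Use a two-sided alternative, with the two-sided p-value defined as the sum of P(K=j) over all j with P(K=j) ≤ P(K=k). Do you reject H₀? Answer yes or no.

reject H₀: yes

Exact binomial: n=31, k=27, p₀=1/5=0.2000
P(X=j) = C(n,j)·p₀^j·(1−p₀)^(n−j); p = Σ P(X=j) over j with P(X=j) ≤ P(X=27)
p-value (two-sided) = 0.00000
At α=0.1: p < α → reject H₀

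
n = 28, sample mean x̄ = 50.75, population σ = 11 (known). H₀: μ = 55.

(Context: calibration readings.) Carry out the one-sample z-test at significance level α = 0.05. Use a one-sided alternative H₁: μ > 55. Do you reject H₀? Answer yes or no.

reject H₀: no

SE = σ/√n = 11/√28 = 2.0788
z = (x̄−μ₀)/SE = (50.75−55)/2.0788 = -2.0444
p-value (one-sided, H₁ greater) = 0.97955
At α=0.05: p ≥ α → fail to reject H₀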